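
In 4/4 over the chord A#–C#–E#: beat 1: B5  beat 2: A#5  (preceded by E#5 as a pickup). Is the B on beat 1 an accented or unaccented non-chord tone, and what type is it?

The harmony at that moment is A# minor triad (A#, C#, E#); B5 is not a chord tone.
It is approached by leap up from E#5 and left by step down to A#5.
Leap in, step out — an appoggiatura.
It falls on the downbeat, so it is accented.

Accented appoggiatura.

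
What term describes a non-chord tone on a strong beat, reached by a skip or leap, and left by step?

Appoggiatura.

Approach: by leap. Departure: by step. Metric position: strong.
Leap in, step out, in a metrically strong position — an appoggiatura. (It is the mirror image of the escape tone, which steps in and leaps out from a weak position.)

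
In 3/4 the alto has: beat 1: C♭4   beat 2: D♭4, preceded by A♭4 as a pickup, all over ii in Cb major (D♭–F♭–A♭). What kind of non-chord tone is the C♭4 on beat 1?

The harmony at that moment is D♭ minor triad (D♭, F♭, A♭); C♭4 is not a chord tone.
It is approached by leap down from A♭4 and left by step up to D♭4.
Leap in, step out, metrically accented — an appoggiatura.

Appoggiatura.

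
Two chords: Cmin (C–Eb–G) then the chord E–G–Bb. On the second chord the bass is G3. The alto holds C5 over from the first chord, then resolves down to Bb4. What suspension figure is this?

At the second chord the bass is G3. The suspended C5 lies a fourth above the bass; after resolving down by step to Bb4, the interval above the bass becomes a third.
Suspension figures are named by those two intervals: 4–3.

4–3 suspension.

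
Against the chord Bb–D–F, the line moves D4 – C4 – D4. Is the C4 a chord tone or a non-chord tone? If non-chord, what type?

Non-chord tone — a neighbor tone.

The harmony at that moment is Bb major triad (Bb, D, F); C4 is not a chord tone.
It is approached by step down from D4 and left by step up to D4.
Step away and step back to the same note — a neighbor tone (lower neighbor).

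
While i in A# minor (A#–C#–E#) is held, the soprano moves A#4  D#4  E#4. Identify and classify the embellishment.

D#4 is an appoggiatura.

The harmony at that moment is A# minor triad (A#, C#, E#); D#4 is not a chord tone.
It is approached by leap down from A#4 and left by step up to E#4.
Leap in, step out — an appoggiatura.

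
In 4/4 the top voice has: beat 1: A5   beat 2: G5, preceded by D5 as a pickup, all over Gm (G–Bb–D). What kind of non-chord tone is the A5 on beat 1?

The harmony at that moment is G minor triad (G, Bb, D); A5 is not a chord tone.
It is approached by leap up from D5 and left by step down to G5.
Leap in, step out, metrically accented — an appoggiatura.

Appoggiatura.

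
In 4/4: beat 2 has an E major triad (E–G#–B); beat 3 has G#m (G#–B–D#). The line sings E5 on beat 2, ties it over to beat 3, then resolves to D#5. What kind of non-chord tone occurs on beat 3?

The harmony at that moment is G# minor triad (G#, B, D#); E5 is not a chord tone.
It is held over (the same pitch as the preceding E5) and left by step down to D#5.
Held over from the previous chord and resolving down by step — a suspension.

Suspension.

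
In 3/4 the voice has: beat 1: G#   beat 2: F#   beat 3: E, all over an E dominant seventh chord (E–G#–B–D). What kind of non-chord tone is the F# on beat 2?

Passing tone.

The harmony at that moment is E dominant seventh chord (E, G#, B, D); F# is not a chord tone.
It is approached by step down from G# and left by step down to E.
Step in, step out in the same direction — a passing tone.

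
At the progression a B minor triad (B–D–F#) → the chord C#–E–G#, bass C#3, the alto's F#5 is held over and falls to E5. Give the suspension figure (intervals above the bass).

4–3 suspension.

At the second chord the bass is C#3. The suspended F#5 lies a fourth above the bass; after resolving down by step to E5, the interval above the bass becomes a third.
Suspension figures are named by those two intervals: 4–3.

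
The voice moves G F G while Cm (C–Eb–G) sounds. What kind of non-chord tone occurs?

The harmony at that moment is C minor triad (C, Eb, G); F is not a chord tone.
It is approached by step down from G and left by step up to G.
Step away and step back to the same note — a neighbor tone (lower neighbor).

F is a neighbor tone.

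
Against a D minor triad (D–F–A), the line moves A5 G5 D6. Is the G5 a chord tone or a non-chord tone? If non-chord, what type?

The harmony at that moment is D minor triad (D, F, A); G5 is not a chord tone.
It is approached by step down from A5 and left by leap up to D6.
Step in, leap out — an escape tone.

Non-chord tone — an escape tone.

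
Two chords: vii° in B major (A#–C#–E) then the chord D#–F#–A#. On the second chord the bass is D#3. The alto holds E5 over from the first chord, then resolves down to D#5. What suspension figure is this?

At the second chord the bass is D#3. The suspended E5 lies a ninth above the bass; after resolving down by step to D#5, the interval above the bass becomes an octave.
Suspension figures are named by those two intervals: 9–8.

9–8 suspension.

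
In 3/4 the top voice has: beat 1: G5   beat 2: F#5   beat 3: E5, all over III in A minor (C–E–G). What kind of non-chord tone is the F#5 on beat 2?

The harmony at that moment is C major triad (C, E, G); F#5 is not a chord tone.
It is approached by step down from G5 and left by step down to E5.
Step in, step out in the same direction — a passing tone.

Passing tone.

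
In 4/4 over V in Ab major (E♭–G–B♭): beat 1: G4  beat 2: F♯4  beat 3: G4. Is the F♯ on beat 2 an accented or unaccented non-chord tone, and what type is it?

Unaccented neighbor tone.

The harmony at that moment is E♭ major triad (E♭, G, B♭); F♯4 is not a chord tone.
It is approached by step down from G4 and left by step up to G4.
Step away and step back to the same note — a neighbor tone (lower neighbor).
It falls on a weak beat, so it is unaccented.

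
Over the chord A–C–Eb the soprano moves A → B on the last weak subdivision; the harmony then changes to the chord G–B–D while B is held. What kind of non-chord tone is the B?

The harmony at that moment is A diminished triad (A, C, Eb); B is not a chord tone.
It is approached by step up from A and then sustained as the same pitch into the next harmony.
Arriving early and becoming a chord tone when the harmony changes — an anticipation.

B is an anticipation.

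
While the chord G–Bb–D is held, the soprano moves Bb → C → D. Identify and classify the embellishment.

C is a passing tone.

The harmony at that moment is G minor triad (G, Bb, D); C is not a chord tone.
It is approached by step up from Bb and left by step up to D.
Step in, step out in the same direction — a passing tone.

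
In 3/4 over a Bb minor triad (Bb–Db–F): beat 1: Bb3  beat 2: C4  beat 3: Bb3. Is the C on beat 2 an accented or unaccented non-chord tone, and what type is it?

The harmony at that moment is Bb minor triad (Bb, Db, F); C4 is not a chord tone.
It is approached by step up from Bb3 and left by step down to Bb3.
Step away and step back to the same note — a neighbor tone (upper neighbor).
It falls on a weak beat, so it is unaccented.

Unaccented neighbor tone.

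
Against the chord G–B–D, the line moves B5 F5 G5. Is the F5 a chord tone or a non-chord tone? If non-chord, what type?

The harmony at that moment is G major triad (G, B, D); F5 is not a chord tone.
It is approached by leap down from B5 and left by step up to G5.
Leap in, step out — an appoggiatura.

Non-chord tone — an appoggiatura.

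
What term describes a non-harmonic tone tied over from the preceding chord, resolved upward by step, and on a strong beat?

Approach: by preparation — the pitch is first a chord tone, then held (tied or repeated) while the harmony changes under it. Departure: up by step. Metric position: strong.
A prepared dissonance that resolves upward by step — a retardation. (The same figure resolving downward would be a suspension.)

Retardation.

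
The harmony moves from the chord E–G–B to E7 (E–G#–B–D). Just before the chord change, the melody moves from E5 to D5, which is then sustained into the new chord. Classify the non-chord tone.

The harmony at that moment is E minor triad (E, G, B); D5 is not a chord tone.
It is approached by step down from E5 and then sustained as the same pitch into the next harmony.
Arriving early and becoming a chord tone when the harmony changes — an anticipation.

D5 is an anticipation.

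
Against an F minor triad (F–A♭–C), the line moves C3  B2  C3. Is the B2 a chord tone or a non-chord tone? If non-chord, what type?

Non-chord tone — a neighbor tone.

The harmony at that moment is F minor triad (F, A♭, C); B2 is not a chord tone.
It is approached by step down from C3 and left by step up to C3.
Step away and step back to the same note — a neighbor tone (lower neighbor).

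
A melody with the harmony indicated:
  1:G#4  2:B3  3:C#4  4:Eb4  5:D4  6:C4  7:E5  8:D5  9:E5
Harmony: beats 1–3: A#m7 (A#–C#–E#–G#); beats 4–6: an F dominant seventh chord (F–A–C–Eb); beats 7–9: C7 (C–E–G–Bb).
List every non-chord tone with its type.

B3 (beat 2) — appoggiatura; D4 (beat 5) — passing tone; D5 (beat 8) — neighbor tone.

The harmony at that moment is A# minor seventh chord (A#, C#, E#, G#); B3 is not a chord tone.
It is approached by leap down from G#4 and left by step up to C#4.
Leap in, step out — an appoggiatura.
The harmony at that moment is F dominant seventh chord (F, A, C, Eb); D4 is not a chord tone.
It is approached by step down from Eb4 and left by step down to C4.
Step in, step out in the same direction — a passing tone.
The harmony at that moment is C dominant seventh chord (C, E, G, Bb); D5 is not a chord tone.
It is approached by step down from E5 and left by step up to E5.
Step away and step back to the same note — a neighbor tone (lower neighbor).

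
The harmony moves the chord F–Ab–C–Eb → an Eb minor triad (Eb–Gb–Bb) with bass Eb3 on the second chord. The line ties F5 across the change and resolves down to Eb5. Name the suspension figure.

At the second chord the bass is Eb3. The suspended F5 lies a ninth above the bass; after resolving down by step to Eb5, the interval above the bass becomes an octave.
Suspension figures are named by those two intervals: 9–8.

9–8 suspension.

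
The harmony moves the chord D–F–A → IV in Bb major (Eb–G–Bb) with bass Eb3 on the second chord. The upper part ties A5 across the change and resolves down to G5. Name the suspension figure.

At the second chord the bass is Eb3. The suspended A5 lies a fourth above the bass; after resolving down by step to G5, the interval above the bass becomes a third.
Suspension figures are named by those two intervals: 4–3.

4–3 suspension.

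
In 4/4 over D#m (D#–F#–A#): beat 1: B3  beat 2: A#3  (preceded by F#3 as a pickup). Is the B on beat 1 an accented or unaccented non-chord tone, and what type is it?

Accented appoggiatura.

The harmony at that moment is D# minor triad (D#, F#, A#); B3 is not a chord tone.
It is approached by leap up from F#3 and left by step down to A#3.
Leap in, step out — an appoggiatura.
It falls on the downbeat, so it is accented.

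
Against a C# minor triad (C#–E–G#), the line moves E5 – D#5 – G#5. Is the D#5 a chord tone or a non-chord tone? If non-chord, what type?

The harmony at that moment is C# minor triad (C#, E, G#); D#5 is not a chord tone.
It is approached by step down from E5 and left by leap up to G#5.
Step in, leap out — an escape tone.

Non-chord tone — an escape tone.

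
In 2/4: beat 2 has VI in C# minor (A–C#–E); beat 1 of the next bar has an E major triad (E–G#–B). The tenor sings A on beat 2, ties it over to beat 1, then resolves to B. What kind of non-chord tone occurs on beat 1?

Retardation.

The harmony at that moment is E major triad (E, G#, B); A is not a chord tone.
It is held over (the same pitch as the preceding A) and left by step up to B.
Held over from the previous chord and resolving up by step — a retardation.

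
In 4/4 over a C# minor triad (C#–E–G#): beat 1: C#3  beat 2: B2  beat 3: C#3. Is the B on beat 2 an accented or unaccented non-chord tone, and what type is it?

Unaccented neighbor tone.

The harmony at that moment is C# minor triad (C#, E, G#); B2 is not a chord tone.
It is approached by step down from C#3 and left by step up to C#3.
Step away and step back to the same note — a neighbor tone (lower neighbor).
It falls on a weak beat, so it is unaccented.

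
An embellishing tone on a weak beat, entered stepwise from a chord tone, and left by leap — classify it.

Escape tone.

Approach: by step. Departure: by leap. Metric position: weak.
Step in, leap out, from a weak position — an escape tone (échappée). (It is the mirror image of the appoggiatura, which leaps in and steps out on a strong beat.)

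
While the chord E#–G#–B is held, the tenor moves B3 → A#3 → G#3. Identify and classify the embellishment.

A#3 is a passing tone.

The harmony at that moment is E# diminished triad (E#, G#, B); A#3 is not a chord tone.
It is approached by step down from B3 and left by step down to G#3.
Step in, step out in the same direction — a passing tone.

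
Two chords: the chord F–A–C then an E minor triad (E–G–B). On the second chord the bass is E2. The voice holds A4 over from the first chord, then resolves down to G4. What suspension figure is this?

4–3 suspension.

At the second chord the bass is E2. The suspended A4 lies a fourth above the bass; after resolving down by step to G4, the interval above the bass becomes a third.
Suspension figures are named by those two intervals: 4–3.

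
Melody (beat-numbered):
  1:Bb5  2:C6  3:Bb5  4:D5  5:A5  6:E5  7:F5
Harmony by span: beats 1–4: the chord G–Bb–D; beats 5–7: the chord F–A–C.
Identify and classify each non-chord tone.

The harmony at that moment is G minor triad (G, Bb, D); C6 is not a chord tone.
It is approached by step up from Bb5 and left by step down to Bb5.
Step away and step back to the same note — a neighbor tone (upper neighbor).
The harmony at that moment is F major triad (F, A, C); E5 is not a chord tone.
It is approached by leap down from A5 and left by step up to F5.
Leap in, step out — an appoggiatura.

C6 (beat 2) — neighbor tone; E5 (beat 6) — appoggiatura.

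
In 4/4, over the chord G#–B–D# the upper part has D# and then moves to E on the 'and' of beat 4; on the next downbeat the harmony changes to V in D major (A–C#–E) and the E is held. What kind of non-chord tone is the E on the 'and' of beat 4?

The harmony at that moment is G# minor triad (G#, B, D#); E is not a chord tone.
It is approached by step up from D# and then sustained as the same pitch into the next harmony.
Arriving early and becoming a chord tone when the harmony changes — an anticipation.

Anticipation.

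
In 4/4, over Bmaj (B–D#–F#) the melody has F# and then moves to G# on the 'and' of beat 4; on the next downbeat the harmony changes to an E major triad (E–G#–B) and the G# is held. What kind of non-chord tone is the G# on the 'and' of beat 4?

The harmony at that moment is B major triad (B, D#, F#); G# is not a chord tone.
It is approached by step up from F# and then sustained as the same pitch into the next harmony.
Arriving early and becoming a chord tone when the harmony changes — an anticipation.

Anticipation.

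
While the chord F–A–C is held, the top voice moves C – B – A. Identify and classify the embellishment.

The harmony at that moment is F major triad (F, A, C); B is not a chord tone.
It is approached by step down from C and left by step down to A.
Step in, step out in the same direction — a passing tone.

B is a passing tone.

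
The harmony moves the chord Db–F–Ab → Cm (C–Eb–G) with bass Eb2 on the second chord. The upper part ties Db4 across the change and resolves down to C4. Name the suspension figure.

At the second chord the bass is Eb2. The suspended Db4 lies a seventh above the bass; after resolving down by step to C4, the interval above the bass becomes a sixth.
Suspension figures are named by those two intervals: 7–6.

7–6 suspension.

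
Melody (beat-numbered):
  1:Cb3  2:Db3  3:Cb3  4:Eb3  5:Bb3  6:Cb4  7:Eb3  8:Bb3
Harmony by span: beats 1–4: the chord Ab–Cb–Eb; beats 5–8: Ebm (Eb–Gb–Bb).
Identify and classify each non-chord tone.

The harmony at that moment is Ab minor triad (Ab, Cb, Eb); Db3 is not a chord tone.
It is approached by step up from Cb3 and left by step down to Cb3.
Step away and step back to the same note — a neighbor tone (upper neighbor).
The harmony at that moment is Eb minor triad (Eb, Gb, Bb); Cb4 is not a chord tone.
It is approached by step up from Bb3 and left by leap down to Eb3.
Step in, leap out — an escape tone.

Db3 (beat 2) — neighbor tone; Cb4 (beat 6) — escape tone.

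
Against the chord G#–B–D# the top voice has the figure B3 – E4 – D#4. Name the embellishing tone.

The harmony at that moment is G# minor triad (G#, B, D#); E4 is not a chord tone.
It is approached by leap up from B3 and left by step down to D#4.
Leap in, step out — an appoggiatura.

E4 is an appoggiatura.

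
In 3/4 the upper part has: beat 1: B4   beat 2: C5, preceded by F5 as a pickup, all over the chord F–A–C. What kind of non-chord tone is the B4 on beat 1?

Appoggiatura.

The harmony at that moment is F major triad (F, A, C); B4 is not a chord tone.
It is approached by leap down from F5 and left by step up to C5.
Leap in, step out, metrically accented — an appoggiatura.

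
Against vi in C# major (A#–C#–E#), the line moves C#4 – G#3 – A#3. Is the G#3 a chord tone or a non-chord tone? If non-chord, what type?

The harmony at that moment is A# minor triad (A#, C#, E#); G#3 is not a chord tone.
It is approached by leap down from C#4 and left by step up to A#3.
Leap in, step out — an appoggiatura.

Non-chord tone — an appoggiatura.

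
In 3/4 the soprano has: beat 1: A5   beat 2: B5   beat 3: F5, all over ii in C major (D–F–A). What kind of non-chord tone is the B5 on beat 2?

The harmony at that moment is D minor triad (D, F, A); B5 is not a chord tone.
It is approached by step up from A5 and left by leap down to F5.
Step in, leap out, on a weak beat — an escape tone.

Escape tone.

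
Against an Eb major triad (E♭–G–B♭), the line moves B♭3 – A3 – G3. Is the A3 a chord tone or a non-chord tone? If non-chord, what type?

Non-chord tone — a passing tone.

The harmony at that moment is E♭ major triad (E♭, G, B♭); A3 is not a chord tone.
It is approached by step down from B♭3 and left by step down to G3.
Step in, step out in the same direction — a passing tone.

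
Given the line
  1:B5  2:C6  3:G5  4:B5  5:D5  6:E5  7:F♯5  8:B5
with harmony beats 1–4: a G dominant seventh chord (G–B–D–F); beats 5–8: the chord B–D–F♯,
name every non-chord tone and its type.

C6 (beat 2) — escape tone; E5 (beat 6) — passing tone.

The harmony at that moment is G dominant seventh chord (G, B, D, F); C6 is not a chord tone.
It is approached by step up from B5 and left by leap down to G5.
Step in, leap out — an escape tone.
The harmony at that moment is B minor triad (B, D, F♯); E5 is not a chord tone.
It is approached by step up from D5 and left by step up to F♯5.
Step in, step out in the same direction — a passing tone.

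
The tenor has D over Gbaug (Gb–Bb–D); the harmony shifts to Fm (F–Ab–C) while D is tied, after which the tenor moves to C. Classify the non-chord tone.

The harmony at that moment is F minor triad (F, Ab, C); D is not a chord tone.
It is held over (the same pitch as the preceding D) and left by step down to C.
Held over from the previous chord and resolving down by step — a suspension.

D is a suspension.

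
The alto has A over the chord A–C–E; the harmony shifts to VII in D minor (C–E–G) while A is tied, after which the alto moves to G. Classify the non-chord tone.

The harmony at that moment is C major triad (C, E, G); A is not a chord tone.
It is held over (the same pitch as the preceding A) and left by step down to G.
Held over from the previous chord and resolving down by step — a suspension.

A is a suspension.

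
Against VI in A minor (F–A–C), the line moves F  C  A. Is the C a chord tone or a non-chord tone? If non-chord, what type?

Chord tone (the fifth of F major triad).

F major triad contains F, A, C; C is the fifth, so it is a chord tone.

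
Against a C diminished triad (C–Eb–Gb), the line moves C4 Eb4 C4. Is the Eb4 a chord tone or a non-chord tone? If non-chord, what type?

C diminished triad contains C, Eb, Gb; Eb is the third, so it is a chord tone.

Chord tone (the third of C diminished triad).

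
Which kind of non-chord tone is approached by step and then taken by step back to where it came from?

Approach: by step. Departure: by step in the opposite direction, back to the starting pitch.
Stepwise on both sides but reversing to return to the same chord tone — a neighbor tone. (Had it continued onward in the same direction it would be a passing tone instead.)

Neighbor tone.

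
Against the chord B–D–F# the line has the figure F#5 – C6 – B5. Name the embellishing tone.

C6 is an appoggiatura.

The harmony at that moment is B minor triad (B, D, F#); C6 is not a chord tone.
It is approached by leap up from F#5 and left by step down to B5.
Leap in, step out — an appoggiatura.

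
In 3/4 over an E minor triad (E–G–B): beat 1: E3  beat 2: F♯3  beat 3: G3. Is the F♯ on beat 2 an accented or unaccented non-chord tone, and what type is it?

The harmony at that moment is E minor triad (E, G, B); F♯3 is not a chord tone.
It is approached by step up from E3 and left by step up to G3.
Step in, step out in the same direction — a passing tone.
It falls on a weak beat, so it is unaccented.

Unaccented passing tone.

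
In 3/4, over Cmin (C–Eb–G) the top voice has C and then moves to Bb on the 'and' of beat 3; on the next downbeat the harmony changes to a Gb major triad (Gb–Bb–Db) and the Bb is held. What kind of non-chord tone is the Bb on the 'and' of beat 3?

The harmony at that moment is C minor triad (C, Eb, G); Bb is not a chord tone.
It is approached by step down from C and then sustained as the same pitch into the next harmony.
Arriving early and becoming a chord tone when the harmony changes — an anticipation.

Anticipation.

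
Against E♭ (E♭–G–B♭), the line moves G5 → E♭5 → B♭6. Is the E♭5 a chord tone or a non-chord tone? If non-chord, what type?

Eb major triad contains E♭, G, B♭; E♭ is the root, so it is a chord tone.

Chord tone (the root of Eb major triad).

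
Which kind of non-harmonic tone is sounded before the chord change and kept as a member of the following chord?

Anticipation.

Approach: ahead of the chord change (typically by step), so it is dissonant against the current harmony. Departure: none — the same pitch is restated or held and is a chord tone of the new harmony.
Dissonant first, consonant once the harmony catches up: the note simply arrives early — an anticipation. (The reverse timing, consonant first and dissonant after the change, would be a suspension or retardation.)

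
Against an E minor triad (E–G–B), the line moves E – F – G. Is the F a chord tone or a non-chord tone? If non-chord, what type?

The harmony at that moment is E minor triad (E, G, B); F is not a chord tone.
It is approached by step up from E and left by step up to G.
Step in, step out in the same direction — a passing tone.

Non-chord tone — a passing tone.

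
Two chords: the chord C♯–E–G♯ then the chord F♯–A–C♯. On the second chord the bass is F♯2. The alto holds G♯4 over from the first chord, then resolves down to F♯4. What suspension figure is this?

9–8 suspension.

At the second chord the bass is F♯2. The suspended G♯4 lies a ninth above the bass; after resolving down by step to F♯4, the interval above the bass becomes an octave.
Suspension figures are named by those two intervals: 9–8.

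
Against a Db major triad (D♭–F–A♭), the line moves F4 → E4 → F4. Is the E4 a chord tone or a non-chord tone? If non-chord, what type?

Non-chord tone — a neighbor tone.

The harmony at that moment is D♭ major triad (D♭, F, A♭); E4 is not a chord tone.
It is approached by step down from F4 and left by step up to F4.
Step away and step back to the same note — a neighbor tone (lower neighbor).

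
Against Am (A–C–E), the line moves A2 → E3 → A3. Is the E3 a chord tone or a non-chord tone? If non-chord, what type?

A minor triad contains A, C, E; E is the fifth, so it is a chord tone.

Chord tone (the fifth of A minor triad).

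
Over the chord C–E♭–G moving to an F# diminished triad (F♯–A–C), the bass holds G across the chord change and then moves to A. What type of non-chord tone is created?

The harmony at that moment is F♯ diminished triad (F♯, A, C); G is not a chord tone.
It is held over (the same pitch as the preceding G) and left by step up to A.
Held over from the previous chord and resolving up by step — a retardation.

G is a retardation.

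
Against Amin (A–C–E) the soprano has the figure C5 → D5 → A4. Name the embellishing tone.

The harmony at that moment is A minor triad (A, C, E); D5 is not a chord tone.
It is approached by step up from C5 and left by leap down to A4.
Step in, leap out — an escape tone.

D5 is an escape tone.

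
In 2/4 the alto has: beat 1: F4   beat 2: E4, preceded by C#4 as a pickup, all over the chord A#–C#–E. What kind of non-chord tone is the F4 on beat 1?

Appoggiatura.

The harmony at that moment is A# diminished triad (A#, C#, E); F4 is not a chord tone.
It is approached by leap up from C#4 and left by step down to E4.
Leap in, step out, metrically accented — an appoggiatura.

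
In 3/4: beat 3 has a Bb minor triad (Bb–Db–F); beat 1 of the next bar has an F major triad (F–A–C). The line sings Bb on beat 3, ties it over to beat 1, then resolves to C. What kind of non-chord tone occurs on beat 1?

Retardation.

The harmony at that moment is F major triad (F, A, C); Bb is not a chord tone.
It is held over (the same pitch as the preceding Bb) and left by step up to C.
Held over from the previous chord and resolving up by step — a retardation.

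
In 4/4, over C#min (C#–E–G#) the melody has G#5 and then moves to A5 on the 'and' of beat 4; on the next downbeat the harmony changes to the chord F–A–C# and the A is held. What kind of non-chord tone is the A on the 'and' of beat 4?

Anticipation.

The harmony at that moment is C# minor triad (C#, E, G#); A5 is not a chord tone.
It is approached by step up from G#5 and then sustained as the same pitch into the next harmony.
Arriving early and becoming a chord tone when the harmony changes — an anticipation.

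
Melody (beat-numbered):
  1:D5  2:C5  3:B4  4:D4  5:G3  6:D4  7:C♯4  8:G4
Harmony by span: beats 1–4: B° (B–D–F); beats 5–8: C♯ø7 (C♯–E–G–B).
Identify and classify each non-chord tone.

The harmony at that moment is B diminished triad (B, D, F); C5 is not a chord tone.
It is approached by step down from D5 and left by step down to B4.
Step in, step out in the same direction — a passing tone.
The harmony at that moment is C♯ half-diminished seventh chord (C♯, E, G, B); D4 is not a chord tone.
It is approached by leap up from G3 and left by step down to C♯4.
Leap in, step out — an appoggiatura.

C5 (beat 2) — passing tone; D4 (beat 6) — appoggiatura.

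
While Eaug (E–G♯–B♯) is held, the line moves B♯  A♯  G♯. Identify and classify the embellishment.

A♯ is a passing tone.

The harmony at that moment is E augmented triad (E, G♯, B♯); A♯ is not a chord tone.
It is approached by step down from B♯ and left by step down to G♯.
Step in, step out in the same direction — a passing tone.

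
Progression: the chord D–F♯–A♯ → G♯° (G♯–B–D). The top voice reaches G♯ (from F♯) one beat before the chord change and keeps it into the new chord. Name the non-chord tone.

The harmony at that moment is D augmented triad (D, F♯, A♯); G♯ is not a chord tone.
It is approached by step up from F♯ and then sustained as the same pitch into the next harmony.
Arriving early and becoming a chord tone when the harmony changes — an anticipation.

G♯ is an anticipation.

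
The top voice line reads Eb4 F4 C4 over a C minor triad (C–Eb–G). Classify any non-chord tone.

F4 is an escape tone.

The harmony at that moment is C minor triad (C, Eb, G); F4 is not a chord tone.
It is approached by step up from Eb4 and left by leap down to C4.
Step in, leap out — an escape tone.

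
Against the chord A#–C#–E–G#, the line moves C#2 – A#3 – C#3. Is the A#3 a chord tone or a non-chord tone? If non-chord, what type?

A# half-diminished seventh chord contains A#, C#, E, G#; A# is the root, so it is a chord tone.

Chord tone (the root of A# half-diminished seventh chord).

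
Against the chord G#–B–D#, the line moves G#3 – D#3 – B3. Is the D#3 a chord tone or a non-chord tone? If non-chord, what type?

Chord tone (the fifth of G# minor triad).

G# minor triad contains G#, B, D#; D# is the fifth, so it is a chord tone.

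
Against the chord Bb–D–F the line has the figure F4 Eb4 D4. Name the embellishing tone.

Eb4 is a passing tone.

The harmony at that moment is Bb major triad (Bb, D, F); Eb4 is not a chord tone.
It is approached by step down from F4 and left by step down to D4.
Step in, step out in the same direction — a passing tone.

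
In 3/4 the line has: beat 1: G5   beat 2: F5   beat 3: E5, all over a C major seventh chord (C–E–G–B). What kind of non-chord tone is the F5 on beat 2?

Passing tone.

The harmony at that moment is C major seventh chord (C, E, G, B); F5 is not a chord tone.
It is approached by step down from G5 and left by step down to E5.
Step in, step out in the same direction — a passing tone.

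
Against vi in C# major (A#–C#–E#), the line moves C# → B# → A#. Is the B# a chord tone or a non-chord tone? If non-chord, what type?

The harmony at that moment is A# minor triad (A#, C#, E#); B# is not a chord tone.
It is approached by step down from C# and left by step down to A#.
Step in, step out in the same direction — a passing tone.

Non-chord tone — a passing tone.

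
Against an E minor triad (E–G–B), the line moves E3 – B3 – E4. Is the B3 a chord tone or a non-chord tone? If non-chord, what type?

Chord tone (the fifth of E minor triad).

E minor triad contains E, G, B; B is the fifth, so it is a chord tone.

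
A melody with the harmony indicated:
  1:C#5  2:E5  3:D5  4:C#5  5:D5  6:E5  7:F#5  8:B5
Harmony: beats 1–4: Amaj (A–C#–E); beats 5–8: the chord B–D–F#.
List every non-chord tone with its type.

The harmony at that moment is A major triad (A, C#, E); D5 is not a chord tone.
It is approached by step down from E5 and left by step down to C#5.
Step in, step out in the same direction — a passing tone.
The harmony at that moment is B minor triad (B, D, F#); E5 is not a chord tone.
It is approached by step up from D5 and left by step up to F#5.
Step in, step out in the same direction — a passing tone.

D5 (beat 3) — passing tone; E5 (beat 6) — passing tone.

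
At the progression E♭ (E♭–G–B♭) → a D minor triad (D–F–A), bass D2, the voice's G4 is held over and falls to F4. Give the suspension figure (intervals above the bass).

4–3 suspension.

At the second chord the bass is D2. The suspended G4 lies a fourth above the bass; after resolving down by step to F4, the interval above the bass becomes a third.
Suspension figures are named by those two intervals: 4–3.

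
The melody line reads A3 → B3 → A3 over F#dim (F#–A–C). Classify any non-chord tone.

B3 is a neighbor tone.

The harmony at that moment is F# diminished triad (F#, A, C); B3 is not a chord tone.
It is approached by step up from A3 and left by step down to A3.
Step away and step back to the same note — a neighbor tone (upper neighbor).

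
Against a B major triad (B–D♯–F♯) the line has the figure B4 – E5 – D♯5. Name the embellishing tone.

E5 is an appoggiatura.

The harmony at that moment is B major triad (B, D♯, F♯); E5 is not a chord tone.
It is approached by leap up from B4 and left by step down to D♯5.
Leap in, step out — an appoggiatura.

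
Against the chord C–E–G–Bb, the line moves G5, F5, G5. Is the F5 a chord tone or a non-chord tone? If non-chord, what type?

The harmony at that moment is C dominant seventh chord (C, E, G, Bb); F5 is not a chord tone.
It is approached by step down from G5 and left by step up to G5.
Step away and step back to the same note — a neighbor tone (lower neighbor).

Non-chord tone — a neighbor tone.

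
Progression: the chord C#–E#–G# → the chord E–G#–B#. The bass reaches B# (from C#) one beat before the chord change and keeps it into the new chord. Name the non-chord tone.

The harmony at that moment is C# major triad (C#, E#, G#); B# is not a chord tone.
It is approached by step down from C# and then sustained as the same pitch into the next harmony.
Arriving early and becoming a chord tone when the harmony changes — an anticipation.

B# is an anticipation.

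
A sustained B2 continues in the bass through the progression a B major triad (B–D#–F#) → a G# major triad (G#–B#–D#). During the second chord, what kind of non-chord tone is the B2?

The harmony at that moment is G# major triad (G#, B#, D#); B2 is not a chord tone.
It is held over (the same pitch as the preceding B2) and then sustained as the same pitch into the next harmony.
Sustained through a change of harmony — a pedal tone.

Pedal tone (pedal point).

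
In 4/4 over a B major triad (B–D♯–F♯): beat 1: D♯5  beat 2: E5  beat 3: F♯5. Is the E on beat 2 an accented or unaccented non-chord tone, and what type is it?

The harmony at that moment is B major triad (B, D♯, F♯); E5 is not a chord tone.
It is approached by step up from D♯5 and left by step up to F♯5.
Step in, step out in the same direction — a passing tone.
It falls on a weak beat, so it is unaccented.

Unaccented passing tone.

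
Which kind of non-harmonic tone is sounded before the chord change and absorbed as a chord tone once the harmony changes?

Approach: ahead of the chord change (typically by step), so it is dissonant against the current harmony. Departure: none — the same pitch is restated or held and is a chord tone of the new harmony.
Dissonant first, consonant once the harmony catches up: the note simply arrives early — an anticipation. (The reverse timing, consonant first and dissonant after the change, would be a suspension or retardation.)

Anticipation.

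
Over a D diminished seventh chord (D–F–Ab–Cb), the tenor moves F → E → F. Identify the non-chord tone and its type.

E is a neighbor tone.

The harmony at that moment is D diminished seventh chord (D, F, Ab, Cb); E is not a chord tone.
It is approached by step down from F and left by step up to F.
Step away and step back to the same note — a neighbor tone (lower neighbor).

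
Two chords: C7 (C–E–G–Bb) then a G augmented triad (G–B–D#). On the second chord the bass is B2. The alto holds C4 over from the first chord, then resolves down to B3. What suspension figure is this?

At the second chord the bass is B2. The suspended C4 lies a ninth above the bass; after resolving down by step to B3, the interval above the bass becomes an octave.
Suspension figures are named by those two intervals: 9–8.

9–8 suspension.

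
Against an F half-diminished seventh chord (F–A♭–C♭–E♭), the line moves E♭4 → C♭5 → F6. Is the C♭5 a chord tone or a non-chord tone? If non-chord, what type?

Chord tone (the fifth of F half-diminished seventh chord).

F half-diminished seventh chord contains F, A♭, C♭, E♭; C♭ is the fifth, so it is a chord tone.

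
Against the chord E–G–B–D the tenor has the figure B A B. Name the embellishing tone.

A is a neighbor tone.

The harmony at that moment is E minor seventh chord (E, G, B, D); A is not a chord tone.
It is approached by step down from B and left by step up to B.
Step away and step back to the same note — a neighbor tone (lower neighbor).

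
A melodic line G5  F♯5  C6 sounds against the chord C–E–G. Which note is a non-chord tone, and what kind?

F♯5 is an escape tone.

The harmony at that moment is C major triad (C, E, G); F♯5 is not a chord tone.
It is approached by step down from G5 and left by leap up to C6.
Step in, leap out — an escape tone.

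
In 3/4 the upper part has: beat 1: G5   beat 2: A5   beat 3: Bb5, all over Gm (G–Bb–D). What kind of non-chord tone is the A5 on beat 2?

Passing tone.

The harmony at that moment is G minor triad (G, Bb, D); A5 is not a chord tone.
It is approached by step up from G5 and left by step up to Bb5.
Step in, step out in the same direction — a passing tone.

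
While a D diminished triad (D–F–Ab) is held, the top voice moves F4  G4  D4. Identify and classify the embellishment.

The harmony at that moment is D diminished triad (D, F, Ab); G4 is not a chord tone.
It is approached by step up from F4 and left by leap down to D4.
Step in, leap out — an escape tone.

G4 is an escape tone.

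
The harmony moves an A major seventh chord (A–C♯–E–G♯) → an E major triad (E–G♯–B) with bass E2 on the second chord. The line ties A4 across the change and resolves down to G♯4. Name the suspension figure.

At the second chord the bass is E2. The suspended A4 lies a fourth above the bass; after resolving down by step to G♯4, the interval above the bass becomes a third.
Suspension figures are named by those two intervals: 4–3.

4–3 suspension.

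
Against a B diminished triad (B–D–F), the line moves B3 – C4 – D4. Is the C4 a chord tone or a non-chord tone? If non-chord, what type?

Non-chord tone — a passing tone.

The harmony at that moment is B diminished triad (B, D, F); C4 is not a chord tone.
It is approached by step up from B3 and left by step up to D4.
Step in, step out in the same direction — a passing tone.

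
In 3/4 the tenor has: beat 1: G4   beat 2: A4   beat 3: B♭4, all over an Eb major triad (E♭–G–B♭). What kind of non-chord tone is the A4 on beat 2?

The harmony at that moment is E♭ major triad (E♭, G, B♭); A4 is not a chord tone.
It is approached by step up from G4 and left by step up to B♭4.
Step in, step out in the same direction — a passing tone.

Passing tone.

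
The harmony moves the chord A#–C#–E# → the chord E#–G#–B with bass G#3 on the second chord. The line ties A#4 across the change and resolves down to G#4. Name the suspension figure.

At the second chord the bass is G#3. The suspended A#4 lies a ninth above the bass; after resolving down by step to G#4, the interval above the bass becomes an octave.
Suspension figures are named by those two intervals: 9–8.

9–8 suspension.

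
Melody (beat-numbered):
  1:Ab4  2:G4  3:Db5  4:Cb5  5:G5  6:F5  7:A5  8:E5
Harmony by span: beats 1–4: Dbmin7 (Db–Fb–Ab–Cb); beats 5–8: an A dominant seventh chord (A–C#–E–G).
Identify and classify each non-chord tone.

G4 (beat 2) — escape tone; F5 (beat 6) — escape tone.

The harmony at that moment is Db minor seventh chord (Db, Fb, Ab, Cb); G4 is not a chord tone.
It is approached by step down from Ab4 and left by leap up to Db5.
Step in, leap out — an escape tone.
The harmony at that moment is A dominant seventh chord (A, C#, E, G); F5 is not a chord tone.
It is approached by step down from G5 and left by leap up to A5.
Step in, leap out — an escape tone.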